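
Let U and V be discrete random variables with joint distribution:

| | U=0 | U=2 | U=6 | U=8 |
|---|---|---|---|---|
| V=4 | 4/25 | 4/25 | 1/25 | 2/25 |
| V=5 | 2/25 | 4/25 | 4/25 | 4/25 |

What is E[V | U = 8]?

14/3

P(U = 8) = 6/25.
Σ V·P over the event = 4·(2/25) + 5·(4/25) = 28/25.
E[V | U = 8] = (28/25) / (6/25) = 14/3.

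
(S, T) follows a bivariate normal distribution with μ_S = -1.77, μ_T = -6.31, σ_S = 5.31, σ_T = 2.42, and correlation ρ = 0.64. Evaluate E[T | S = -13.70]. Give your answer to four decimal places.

E[T | S=x] = μ_T + ρ(σ_T/σ_S)(x − μ_S) for jointly normal variables.
E[T | S=-13.70] = -6.31 + (0.64)·(2.42/5.31)·(-13.70 − (-1.77)) = -6.31 + (0.29168)·(-11.93) = -9.7897.

-9.7897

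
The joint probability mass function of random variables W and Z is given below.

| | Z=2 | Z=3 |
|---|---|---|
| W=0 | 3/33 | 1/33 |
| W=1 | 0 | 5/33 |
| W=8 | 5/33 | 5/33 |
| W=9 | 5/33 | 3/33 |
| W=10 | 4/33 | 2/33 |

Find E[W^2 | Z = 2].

1125/17

P(Z = 2) = 17/33.
Summing W^2·P(W=x,Z=y) over the conditioning event gives 375/11.
E[W^2 | Z = 2] = (375/11) / (17/33) = 1125/17.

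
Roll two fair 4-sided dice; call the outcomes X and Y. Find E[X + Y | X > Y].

5

Outcomes with X > Y: (2,1), (3,1), (3,2), (4,1), (4,2), (4,3), each with probability 1/16.
E[X + Y | X > Y] = (3 + 4 + 5 + 5 + 6 + 7) / 6 = 5.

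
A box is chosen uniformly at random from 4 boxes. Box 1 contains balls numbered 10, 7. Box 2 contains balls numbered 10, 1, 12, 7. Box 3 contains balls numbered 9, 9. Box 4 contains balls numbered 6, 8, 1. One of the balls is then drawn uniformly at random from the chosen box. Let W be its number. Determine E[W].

E[W | box 1] = (10+7)/2 = 17/2.
E[W | box 2] = (10+1+12+7)/4 = 15/2.
E[W | box 3] = (9+9)/2 = 9.
E[W | box 4] = (6+8+1)/3 = 5.
E[W] = (1/4)·(17/2) + (1/4)·(15/2) + (1/4)·(9) + (1/4)·(5) = 15/2.

15/2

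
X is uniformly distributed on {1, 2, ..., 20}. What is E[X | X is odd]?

Given X is odd, X is equally likely to be any of {1, 3, 5, 7, 9, 11, 13, 15, 17, 19}.
E[X | X is odd] = (1 + 3 + 5 + 7 + 9 + 11 + 13 + 15 + 17 + 19) / 10 = 10.

10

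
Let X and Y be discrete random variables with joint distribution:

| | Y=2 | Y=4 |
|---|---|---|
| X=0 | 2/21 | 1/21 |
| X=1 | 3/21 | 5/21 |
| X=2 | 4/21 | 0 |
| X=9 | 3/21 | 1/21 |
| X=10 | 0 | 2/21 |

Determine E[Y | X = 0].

P(X = 0) = 1/7.
Σ Y·P over the event = 2·(2/21) + 4·(1/21) = 8/21.
E[Y | X = 0] = (8/21) / (1/7) = 8/3.

8/3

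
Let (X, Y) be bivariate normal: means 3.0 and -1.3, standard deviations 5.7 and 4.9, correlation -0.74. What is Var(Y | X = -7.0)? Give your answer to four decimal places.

The conditional variance in a bivariate normal is σ_Y²(1 − ρ²), independent of x.
Var(Y | X=-7.0) = (4.9)²·(1 − (-0.74)²) = 24.01·0.4524 = 10.8621.

10.8621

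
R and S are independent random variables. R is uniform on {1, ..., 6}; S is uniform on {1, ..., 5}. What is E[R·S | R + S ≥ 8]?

Outcomes with R + S ≥ 8: (3,5), (4,4), (4,5), (5,3), (5,4), (5,5), (6,2), (6,3), (6,4), (6,5), each with probability 1/30.
E[R·S | R + S ≥ 8] = (15 + 16 + 20 + 15 + 20 + 25 + 12 + 18 + 24 + 30) / 10 = 39/2.

39/2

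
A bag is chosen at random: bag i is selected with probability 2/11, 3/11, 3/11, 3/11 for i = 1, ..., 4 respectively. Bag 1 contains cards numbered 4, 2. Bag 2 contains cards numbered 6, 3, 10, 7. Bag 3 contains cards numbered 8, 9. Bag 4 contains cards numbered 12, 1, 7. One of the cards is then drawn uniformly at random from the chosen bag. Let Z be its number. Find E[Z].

E[Z | bag 1] = (4+2)/2 = 3.
E[Z | bag 2] = (6+3+10+7)/4 = 13/2.
E[Z | bag 3] = (8+9)/2 = 17/2.
E[Z | bag 4] = (12+1+7)/3 = 20/3.
By the law of total expectation,
E[Z] = (2/11)·(3) + (3/11)·(13/2) + (3/11)·(17/2) + (3/11)·(20/3) = 71/11.

71/11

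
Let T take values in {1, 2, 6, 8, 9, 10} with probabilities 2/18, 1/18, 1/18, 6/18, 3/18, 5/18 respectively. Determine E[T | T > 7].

P(T > 7) = 7/9.
Σ over the event: 8·1/3 + 9·1/6 + 10·5/18 = 125/18.
E[T | T > 7] = (125/18) / (7/9) = 125/14.

125/14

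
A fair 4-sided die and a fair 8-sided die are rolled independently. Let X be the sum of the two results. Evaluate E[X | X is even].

7

P(X is even) = 1/2.
Σ over the event: 2·1/32 + 4·3/32 + 6·1/8 + 8·1/8 + 10·3/32 + 12·1/32 = 7/2.
E[X | X is even] = (7/2) / (1/2) = 7.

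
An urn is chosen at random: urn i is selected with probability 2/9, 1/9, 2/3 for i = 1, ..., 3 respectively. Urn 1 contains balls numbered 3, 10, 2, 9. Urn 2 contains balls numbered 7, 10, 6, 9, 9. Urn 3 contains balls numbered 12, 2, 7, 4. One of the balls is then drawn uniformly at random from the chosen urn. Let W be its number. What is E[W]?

577/90

E[W | urn 1] = (3+10+2+9)/4 = 6.
E[W | urn 2] = (7+10+6+9+9)/5 = 41/5.
E[W | urn 3] = (12+2+7+4)/4 = 25/4.
E[W] = (2/9)·(6) + (1/9)·(41/5) + (2/3)·(25/4) = 577/90.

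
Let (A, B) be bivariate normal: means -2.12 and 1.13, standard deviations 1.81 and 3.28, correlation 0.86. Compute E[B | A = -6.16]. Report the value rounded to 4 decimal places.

E[B | A=x] = μ_B + ρ(σ_B/σ_A)(x − μ_A) for jointly normal variables.
E[B | A=-6.16] = 1.13 + (0.86)·(3.28/1.81)·(-6.16 − (-2.12)) = 1.13 + (1.558453)·(-4.04) = -5.1662.

-5.1662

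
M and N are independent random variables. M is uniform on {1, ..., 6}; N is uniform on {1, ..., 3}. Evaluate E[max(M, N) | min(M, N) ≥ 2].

41/10

Outcomes with min(M, N) ≥ 2: (2,2), (2,3), (3,2), (3,3), (4,2), (4,3), (5,2), (5,3), (6,2), (6,3), each with probability 1/18.
E[max(M, N) | min(M, N) ≥ 2] = (2 + 3 + 3 + 3 + 4 + 4 + 5 + 5 + 6 + 6) / 10 = 41/10.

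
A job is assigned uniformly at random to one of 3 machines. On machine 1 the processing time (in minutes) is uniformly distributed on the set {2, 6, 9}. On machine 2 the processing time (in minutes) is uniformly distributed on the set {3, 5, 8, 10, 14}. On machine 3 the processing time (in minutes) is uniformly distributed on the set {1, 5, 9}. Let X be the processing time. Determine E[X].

E[X | machine 1] = (2+6+9)/3 = 17/3.
E[X | machine 2] = (3+5+8+10+14)/5 = 8.
E[X | machine 3] = (1+5+9)/3 = 5.
By the law of total expectation,
E[X] = (1/3)·(17/3) + (1/3)·(8) + (1/3)·(5) = 56/9.

56/9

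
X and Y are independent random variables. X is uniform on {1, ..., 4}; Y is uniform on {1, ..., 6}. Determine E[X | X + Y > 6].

3

P(X + Y > 6) = 5/12.
Summing X·P(x,y) over outcomes with X + Y > 6 gives 5/4.
E[X | X + Y > 6] = (5/4) / (5/12) = 3.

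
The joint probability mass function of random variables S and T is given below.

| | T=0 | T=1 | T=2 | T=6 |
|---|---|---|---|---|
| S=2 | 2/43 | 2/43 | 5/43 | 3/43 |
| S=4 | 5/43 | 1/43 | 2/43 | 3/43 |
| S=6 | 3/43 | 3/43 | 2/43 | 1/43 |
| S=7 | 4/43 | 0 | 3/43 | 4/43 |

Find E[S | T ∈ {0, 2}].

121/26

P(T ∈ {0, 2}) = 26/43.
Σ S·P over the event = 2·(2/43) + 2·(5/43) + 4·(5/43) + 4·(2/43) + 6·(3/43) + 6·(2/43) + 7·(4/43) + 7·(3/43) = 121/43.
E[S | T ∈ {0, 2}] = (121/43) / (26/43) = 121/26.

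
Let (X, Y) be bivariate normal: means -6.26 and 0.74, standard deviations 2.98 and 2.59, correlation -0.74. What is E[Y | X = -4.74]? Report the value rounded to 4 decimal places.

-0.2376

E[Y | X=x] = μ_Y + ρ(σ_Y/σ_X)(x − μ_X) for jointly normal variables.
E[Y | X=-4.74] = 0.74 + (-0.74)·(2.59/2.98)·(-4.74 − (-6.26)) = 0.74 + (-0.64315)·(1.52) = -0.2376.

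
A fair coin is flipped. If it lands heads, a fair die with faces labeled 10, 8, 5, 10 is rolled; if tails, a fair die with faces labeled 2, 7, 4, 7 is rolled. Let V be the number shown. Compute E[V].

E[V | heads] = (10+8+5+10)/4 = 33/4.
E[V | tails] = (2+7+4+7)/4 = 5.
By the law of total expectation,
E[V] = (1/2)·(33/4) + (1/2)·(5) = 53/8.

53/8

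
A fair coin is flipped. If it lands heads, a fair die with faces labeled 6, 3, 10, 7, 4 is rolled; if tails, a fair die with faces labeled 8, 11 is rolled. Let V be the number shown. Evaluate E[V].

31/4

E[V | heads] = (6+3+10+7+4)/5 = 6.
E[V | tails] = (8+11)/2 = 19/2.
By the law of total expectation,
E[V] = (1/2)·(6) + (1/2)·(19/2) = 31/4.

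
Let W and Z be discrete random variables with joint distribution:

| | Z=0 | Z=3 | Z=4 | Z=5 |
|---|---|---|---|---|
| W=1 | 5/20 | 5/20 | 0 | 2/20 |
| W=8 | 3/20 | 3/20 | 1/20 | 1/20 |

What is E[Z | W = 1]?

25/12

P(W = 1) = 3/5.
Σ Z·P over the event = 0·(5/20) + 3·(5/20) + 5·(2/20) = 5/4.
E[Z | W = 1] = (5/4) / (3/5) = 25/12.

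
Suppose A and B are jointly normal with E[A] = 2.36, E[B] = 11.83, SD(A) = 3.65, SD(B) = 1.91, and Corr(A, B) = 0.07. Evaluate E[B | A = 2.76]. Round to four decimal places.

11.8447

The regression of B on A has slope ρ·σ_B/σ_A and passes through (μ_A, μ_B).
E[B | A=2.76] = 11.83 + (0.07)·(1.91/3.65)·(2.76 − (2.36)) = 11.83 + (0.03663)·(0.4) = 11.8447.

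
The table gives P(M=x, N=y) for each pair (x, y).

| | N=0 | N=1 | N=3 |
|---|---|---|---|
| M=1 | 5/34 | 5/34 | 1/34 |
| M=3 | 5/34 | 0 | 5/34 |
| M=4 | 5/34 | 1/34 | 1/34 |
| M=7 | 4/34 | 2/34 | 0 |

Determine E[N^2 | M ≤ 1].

14/11

P(M ≤ 1) = 11/34.
Σ N^2·P over the event = 0·(5/34) + 1·(5/34) + 9·(1/34) = 7/17.
E[N^2 | M ≤ 1] = (7/17) / (11/34) = 14/11.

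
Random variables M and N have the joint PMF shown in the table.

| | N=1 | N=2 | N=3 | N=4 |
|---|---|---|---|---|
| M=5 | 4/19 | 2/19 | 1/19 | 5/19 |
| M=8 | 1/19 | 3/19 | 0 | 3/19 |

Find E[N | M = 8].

19/7

P(M = 8) = 7/19.
Σ N·P over the event = 1·(1/19) + 2·(3/19) + 4·(3/19) = 1.
E[N | M = 8] = (1) / (7/19) = 19/7.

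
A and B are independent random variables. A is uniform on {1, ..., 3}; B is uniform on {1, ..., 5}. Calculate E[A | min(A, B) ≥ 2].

5/2

Outcomes with min(A, B) ≥ 2: (2,2), (2,3), (2,4), (2,5), (3,2), (3,3), (3,4), (3,5), each with probability 1/15.
E[A | min(A, B) ≥ 2] = (2 + 2 + 2 + 2 + 3 + 3 + 3 + 3) / 8 = 5/2.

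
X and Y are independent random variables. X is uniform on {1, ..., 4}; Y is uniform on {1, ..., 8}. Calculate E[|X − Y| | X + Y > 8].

4

Outcomes with X + Y > 8: (1,8), (2,7), (2,8), (3,6), (3,7), (3,8), (4,5), (4,6), (4,7), (4,8), each with probability 1/32.
E[|X − Y| | X + Y > 8] = (7 + 5 + 6 + 3 + 4 + 5 + 1 + 2 + 3 + 4) / 10 = 4.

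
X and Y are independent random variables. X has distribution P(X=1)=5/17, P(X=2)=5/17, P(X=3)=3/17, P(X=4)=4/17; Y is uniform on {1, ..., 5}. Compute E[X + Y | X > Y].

P(X > Y) = 23/85.
Summing (X+Y)·P(x,y) over outcomes with X > Y gives 114/85.
E[X + Y | X > Y] = (114/85) / (23/85) = 114/23.

114/23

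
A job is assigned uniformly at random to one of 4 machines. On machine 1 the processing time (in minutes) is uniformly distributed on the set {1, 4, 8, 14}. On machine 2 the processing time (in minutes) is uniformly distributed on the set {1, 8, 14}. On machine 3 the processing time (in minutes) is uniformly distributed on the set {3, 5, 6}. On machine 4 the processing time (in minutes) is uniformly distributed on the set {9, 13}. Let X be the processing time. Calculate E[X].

E[X | machine 1] = (1+4+8+14)/4 = 27/4.
E[X | machine 2] = (1+8+14)/3 = 23/3.
E[X | machine 3] = (3+5+6)/3 = 14/3.
E[X | machine 4] = (9+13)/2 = 11.
E[X] = (1/4)·(27/4) + (1/4)·(23/3) + (1/4)·(14/3) + (1/4)·(11) = 361/48.

361/48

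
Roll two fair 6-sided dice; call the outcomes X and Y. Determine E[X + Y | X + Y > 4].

P(X + Y > 4) = 5/6.
Summing (X+Y)·P(x,y) over outcomes with X + Y > 4 gives 58/9.
E[X + Y | X + Y > 4] = (58/9) / (5/6) = 116/15.

116/15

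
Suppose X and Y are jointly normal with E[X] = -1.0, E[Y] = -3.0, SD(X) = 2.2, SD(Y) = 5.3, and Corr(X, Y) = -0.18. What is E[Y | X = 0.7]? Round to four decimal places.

For a bivariate normal, E[Y | X=x] = μ_Y + ρ·(σ_Y/σ_X)·(x − μ_X).
E[Y | X=0.7] = -3.0 + (-0.18)·(5.3/2.2)·(0.7 − (-1.0)) = -3.0 + (-0.43364)·(1.7) = -3.7372.

-3.7372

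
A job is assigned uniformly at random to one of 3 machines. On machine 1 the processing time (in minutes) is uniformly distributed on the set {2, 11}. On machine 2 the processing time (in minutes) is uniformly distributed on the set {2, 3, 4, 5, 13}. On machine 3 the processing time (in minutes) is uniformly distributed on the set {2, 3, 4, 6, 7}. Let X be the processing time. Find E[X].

E[X | machine 1] = (2+11)/2 = 13/2.
E[X | machine 2] = (2+3+4+5+13)/5 = 27/5.
E[X | machine 3] = (2+3+4+6+7)/5 = 22/5.
By the law of total expectation,
E[X] = (1/3)·(13/2) + (1/3)·(27/5) + (1/3)·(22/5) = 163/30.

163/30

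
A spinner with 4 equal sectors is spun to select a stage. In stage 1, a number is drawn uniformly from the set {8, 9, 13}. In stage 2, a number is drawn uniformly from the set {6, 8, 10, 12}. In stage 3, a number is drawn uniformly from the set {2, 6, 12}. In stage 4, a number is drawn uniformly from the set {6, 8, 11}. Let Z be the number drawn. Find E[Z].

E[Z | stage 1] = (8+9+13)/3 = 10.
E[Z | stage 2] = (6+8+10+12)/4 = 9.
E[Z | stage 3] = (2+6+12)/3 = 20/3.
E[Z | stage 4] = (6+8+11)/3 = 25/3.
By the law of total expectation,
E[Z] = (1/4)·(10) + (1/4)·(9) + (1/4)·(20/3) + (1/4)·(25/3) = 17/2.

17/2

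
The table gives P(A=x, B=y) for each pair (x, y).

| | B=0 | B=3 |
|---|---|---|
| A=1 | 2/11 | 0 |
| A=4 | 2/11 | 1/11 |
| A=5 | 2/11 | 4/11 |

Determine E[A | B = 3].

P(B = 3) = 5/11.
Σ A·P over the event = 4·(1/11) + 5·(4/11) = 24/11.
E[A | B = 3] = (24/11) / (5/11) = 24/5.

24/5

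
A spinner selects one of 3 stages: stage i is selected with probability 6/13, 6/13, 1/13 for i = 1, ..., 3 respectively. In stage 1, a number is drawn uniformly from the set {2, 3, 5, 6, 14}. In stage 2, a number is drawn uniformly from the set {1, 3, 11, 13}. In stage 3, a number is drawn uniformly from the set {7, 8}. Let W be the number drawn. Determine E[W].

171/26

E[W | stage 1] = (2+3+5+6+14)/5 = 6.
E[W | stage 2] = (1+3+11+13)/4 = 7.
E[W | stage 3] = (7+8)/2 = 15/2.
By the law of total expectation,
E[W] = (6/13)·(6) + (6/13)·(7) + (1/13)·(15/2) = 171/26.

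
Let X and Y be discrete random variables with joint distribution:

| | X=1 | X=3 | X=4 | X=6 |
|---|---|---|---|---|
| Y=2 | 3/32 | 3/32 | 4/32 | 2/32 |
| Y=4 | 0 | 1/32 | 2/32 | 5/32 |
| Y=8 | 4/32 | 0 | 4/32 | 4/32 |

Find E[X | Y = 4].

41/8

P(Y = 4) = 1/4.
Σ X·P over the event = 3·(1/32) + 4·(2/32) + 6·(5/32) = 41/32.
E[X | Y = 4] = (41/32) / (1/4) = 41/8.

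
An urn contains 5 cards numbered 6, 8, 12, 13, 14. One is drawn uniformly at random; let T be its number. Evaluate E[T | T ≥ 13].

27/2

P(T ≥ 13) = 2/5.
Σ over the event: 13·1/5 + 14·1/5 = 27/5.
E[T | T ≥ 13] = (27/5) / (2/5) = 27/2.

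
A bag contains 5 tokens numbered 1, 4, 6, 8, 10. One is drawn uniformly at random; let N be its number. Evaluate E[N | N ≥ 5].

P(N ≥ 5) = 3/5.
Σ over the event: 6·1/5 + 8·1/5 + 10·1/5 = 24/5.
E[N | N ≥ 5] = (24/5) / (3/5) = 8.

8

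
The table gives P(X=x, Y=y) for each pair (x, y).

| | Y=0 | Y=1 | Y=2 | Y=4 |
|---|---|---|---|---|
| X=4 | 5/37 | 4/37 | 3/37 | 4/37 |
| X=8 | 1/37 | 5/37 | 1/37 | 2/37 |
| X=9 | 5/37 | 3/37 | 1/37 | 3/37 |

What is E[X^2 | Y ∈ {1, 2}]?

P(Y ∈ {1, 2}) = 17/37.
Σ X^2·P over the event = 16·(4/37) + 16·(3/37) + 64·(5/37) + 64·(1/37) + 81·(3/37) + 81·(1/37) = 820/37.
E[X^2 | Y ∈ {1, 2}] = (820/37) / (17/37) = 820/17.

820/17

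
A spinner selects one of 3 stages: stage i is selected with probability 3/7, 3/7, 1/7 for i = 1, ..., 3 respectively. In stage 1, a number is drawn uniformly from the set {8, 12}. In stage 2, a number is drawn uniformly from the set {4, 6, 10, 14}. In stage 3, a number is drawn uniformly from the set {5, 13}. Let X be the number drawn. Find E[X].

E[X | stage 1] = (8+12)/2 = 10.
E[X | stage 2] = (4+6+10+14)/4 = 17/2.
E[X | stage 3] = (5+13)/2 = 9.
By the law of total expectation,
E[X] = (3/7)·(10) + (3/7)·(17/2) + (1/7)·(9) = 129/14.

129/14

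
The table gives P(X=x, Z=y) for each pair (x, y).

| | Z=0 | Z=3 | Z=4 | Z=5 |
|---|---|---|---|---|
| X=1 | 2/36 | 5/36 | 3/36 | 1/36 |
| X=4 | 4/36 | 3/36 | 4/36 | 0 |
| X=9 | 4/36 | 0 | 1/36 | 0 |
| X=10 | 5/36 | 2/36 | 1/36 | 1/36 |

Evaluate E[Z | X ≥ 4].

P(X ≥ 4) = 25/36.
Summing Z·P(X=x,Z=y) over the conditioning event gives 11/9.
E[Z | X ≥ 4] = (11/9) / (25/36) = 44/25.

44/25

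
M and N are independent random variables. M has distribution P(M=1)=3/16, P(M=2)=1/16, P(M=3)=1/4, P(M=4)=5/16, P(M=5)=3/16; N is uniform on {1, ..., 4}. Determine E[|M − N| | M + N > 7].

P(M + N > 7) = 11/64.
Summing |M−N|·P(x,y) over outcomes with M + N > 7 gives 9/64.
E[|M − N| | M + N > 7] = (9/64) / (11/64) = 9/11.

9/11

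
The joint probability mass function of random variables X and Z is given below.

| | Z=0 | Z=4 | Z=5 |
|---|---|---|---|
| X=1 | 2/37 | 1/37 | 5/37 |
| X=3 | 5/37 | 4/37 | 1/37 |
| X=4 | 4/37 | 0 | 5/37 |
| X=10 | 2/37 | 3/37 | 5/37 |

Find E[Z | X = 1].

29/8

P(X = 1) = 8/37.
Σ Z·P over the event = 0·(2/37) + 4·(1/37) + 5·(5/37) = 29/37.
E[Z | X = 1] = (29/37) / (8/37) = 29/8.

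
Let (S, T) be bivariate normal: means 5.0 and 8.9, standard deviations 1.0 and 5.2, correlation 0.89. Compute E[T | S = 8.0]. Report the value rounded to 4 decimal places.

22.7840

E[T | S=x] = μ_T + ρ(σ_T/σ_S)(x − μ_S) for jointly normal variables.
E[T | S=8.0] = 8.9 + (0.89)·(5.2/1.0)·(8.0 − (5.0)) = 8.9 + (4.628)·(3) = 22.7840.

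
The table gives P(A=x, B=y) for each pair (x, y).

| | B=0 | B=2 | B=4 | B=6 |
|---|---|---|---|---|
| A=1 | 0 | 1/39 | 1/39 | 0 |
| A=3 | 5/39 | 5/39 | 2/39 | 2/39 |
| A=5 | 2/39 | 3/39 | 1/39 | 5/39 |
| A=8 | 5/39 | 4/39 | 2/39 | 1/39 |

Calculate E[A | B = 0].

65/12

P(B = 0) = 4/13.
Summing A·P(A=x,B=y) over the conditioning event gives 5/3.
E[A | B = 0] = (5/3) / (4/13) = 65/12.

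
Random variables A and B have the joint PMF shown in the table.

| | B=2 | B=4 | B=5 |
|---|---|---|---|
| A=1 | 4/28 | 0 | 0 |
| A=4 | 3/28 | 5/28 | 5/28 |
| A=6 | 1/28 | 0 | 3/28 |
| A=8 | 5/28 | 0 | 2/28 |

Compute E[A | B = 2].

62/13

P(B = 2) = 13/28.
Summing A·P(A=x,B=y) over the conditioning event gives 31/14.
E[A | B = 2] = (31/14) / (13/28) = 62/13.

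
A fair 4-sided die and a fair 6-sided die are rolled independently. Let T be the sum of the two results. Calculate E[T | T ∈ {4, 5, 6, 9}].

74/13

P(T ∈ {4, 5, 6, 9}) = 13/24.
Σ over the event: 4·1/8 + 5·1/6 + 6·1/6 + 9·1/12 = 37/12.
E[T | T ∈ {4, 5, 6, 9}] = (37/12) / (13/24) = 74/13.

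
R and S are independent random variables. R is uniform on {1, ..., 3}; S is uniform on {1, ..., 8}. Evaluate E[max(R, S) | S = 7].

7

P(S = 7) = 1/8.
Summing max(R,S)·P(x,y) over outcomes with S = 7 gives 7/8.
E[max(R, S) | S = 7] = (7/8) / (1/8) = 7.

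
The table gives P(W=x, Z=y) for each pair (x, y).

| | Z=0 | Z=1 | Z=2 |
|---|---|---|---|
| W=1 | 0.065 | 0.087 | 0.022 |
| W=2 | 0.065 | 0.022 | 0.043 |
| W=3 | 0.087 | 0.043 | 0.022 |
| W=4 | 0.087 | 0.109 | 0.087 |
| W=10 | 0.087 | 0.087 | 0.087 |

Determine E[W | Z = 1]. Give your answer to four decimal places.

P(Z = 1) = 0.348.
Summing W·P(W=x,Z=y) over the conditioning event gives 1.566.
E[W | Z = 1] = (1.566) / (0.348) = 4.5000.

4.5000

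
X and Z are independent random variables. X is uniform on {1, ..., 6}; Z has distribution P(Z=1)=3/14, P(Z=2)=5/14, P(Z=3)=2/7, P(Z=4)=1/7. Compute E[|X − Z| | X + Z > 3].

P(X + Z > 3) = 73/84.
Summing |X−Z|·P(x,y) over outcomes with X + Z > 3 gives 73/42.
E[|X − Z| | X + Z > 3] = (73/42) / (73/84) = 2.

2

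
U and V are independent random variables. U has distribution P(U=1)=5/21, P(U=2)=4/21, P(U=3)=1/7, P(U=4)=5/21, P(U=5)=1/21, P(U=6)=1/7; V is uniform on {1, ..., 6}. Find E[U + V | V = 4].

P(V = 4) = 1/6.
Summing (U+V)·P(x,y) over outcomes with V = 4 gives 149/126.
E[U + V | V = 4] = (149/126) / (1/6) = 149/21.

149/21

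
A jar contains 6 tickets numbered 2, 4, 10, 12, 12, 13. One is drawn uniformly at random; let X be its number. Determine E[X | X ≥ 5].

47/4

P(X ≥ 5) = 2/3.
Σ over the event: 10·1/6 + 12·1/3 + 13·1/6 = 47/6.
E[X | X ≥ 5] = (47/6) / (2/3) = 47/4.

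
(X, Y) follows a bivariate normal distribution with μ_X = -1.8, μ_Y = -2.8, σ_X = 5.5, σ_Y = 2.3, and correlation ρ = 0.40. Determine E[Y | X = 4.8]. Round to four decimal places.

-1.6960

For a bivariate normal, E[Y | X=x] = μ_Y + ρ·(σ_Y/σ_X)·(x − μ_X).
E[Y | X=4.8] = -2.8 + (0.40)·(2.3/5.5)·(4.8 − (-1.8)) = -2.8 + (0.16727)·(6.6) = -1.6960.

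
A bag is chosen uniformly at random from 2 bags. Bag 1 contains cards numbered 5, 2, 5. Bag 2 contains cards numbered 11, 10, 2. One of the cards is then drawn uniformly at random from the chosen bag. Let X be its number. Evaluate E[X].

35/6

E[X | bag 1] = (5+2+5)/3 = 4.
E[X | bag 2] = (11+10+2)/3 = 23/3.
E[X] = (1/2)·(4) + (1/2)·(23/3) = 35/6.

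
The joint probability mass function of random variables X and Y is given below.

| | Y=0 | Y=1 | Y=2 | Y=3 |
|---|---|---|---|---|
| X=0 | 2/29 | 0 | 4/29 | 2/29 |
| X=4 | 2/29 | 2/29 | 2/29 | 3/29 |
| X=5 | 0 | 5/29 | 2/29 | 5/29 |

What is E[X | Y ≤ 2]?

P(Y ≤ 2) = 19/29.
Σ X·P over the event = 0·(2/29) + 0·(4/29) + 4·(2/29) + 4·(2/29) + 4·(2/29) + 5·(5/29) + 5·(2/29) = 59/29.
E[X | Y ≤ 2] = (59/29) / (19/29) = 59/19.

59/19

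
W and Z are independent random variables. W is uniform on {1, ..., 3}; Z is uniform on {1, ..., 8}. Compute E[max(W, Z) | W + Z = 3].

P(W + Z = 3) = 1/12.
Summing max(W,Z)·P(x,y) over outcomes with W + Z = 3 gives 1/6.
E[max(W, Z) | W + Z = 3] = (1/6) / (1/12) = 2.

2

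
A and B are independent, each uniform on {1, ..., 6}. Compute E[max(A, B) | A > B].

14/3

P(A > B) = 5/12.
Summing max(A,B)·P(x,y) over outcomes with A > B gives 35/18.
E[max(A, B) | A > B] = (35/18) / (5/12) = 14/3.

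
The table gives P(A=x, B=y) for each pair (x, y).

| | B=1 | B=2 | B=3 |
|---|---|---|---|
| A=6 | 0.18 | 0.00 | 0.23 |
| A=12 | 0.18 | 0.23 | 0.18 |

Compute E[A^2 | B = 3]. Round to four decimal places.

83.4146

P(B = 3) = 0.41.
Σ A^2·P over the event = 36·(0.23) + 144·(0.18) = 34.20.
E[A^2 | B = 3] = (34.20) / (0.41) = 83.4146.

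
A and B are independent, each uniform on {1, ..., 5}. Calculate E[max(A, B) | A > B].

P(A > B) = 2/5.
Summing max(A,B)·P(x,y) over outcomes with A > B gives 8/5.
E[max(A, B) | A > B] = (8/5) / (2/5) = 4.

4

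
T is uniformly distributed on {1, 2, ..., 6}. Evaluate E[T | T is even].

4

Given T is even, T is equally likely to be any of {2, 4, 6}.
E[T | T is even] = (2 + 4 + 6) / 3 = 4.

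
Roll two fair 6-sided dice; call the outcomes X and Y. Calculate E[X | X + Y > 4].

P(X + Y > 4) = 5/6.
Summing X·P(x,y) over outcomes with X + Y > 4 gives 29/9.
E[X | X + Y > 4] = (29/9) / (5/6) = 58/15.

58/15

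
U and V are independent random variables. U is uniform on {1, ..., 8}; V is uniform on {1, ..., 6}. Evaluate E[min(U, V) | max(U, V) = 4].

Outcomes with max(U, V) = 4: (1,4), (2,4), (3,4), (4,1), (4,2), (4,3), (4,4), each with probability 1/48.
E[min(U, V) | max(U, V) = 4] = (1 + 2 + 3 + 1 + 2 + 3 + 4) / 7 = 16/7.

16/7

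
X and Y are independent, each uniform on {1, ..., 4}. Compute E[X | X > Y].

10/3

P(X > Y) = 3/8.
Summing X·P(x,y) over outcomes with X > Y gives 5/4.
E[X | X > Y] = (5/4) / (3/8) = 10/3.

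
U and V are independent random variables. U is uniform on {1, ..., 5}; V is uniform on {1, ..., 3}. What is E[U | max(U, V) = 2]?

P(max(U, V) = 2) = 1/5.
Summing U·P(x,y) over outcomes with max(U, V) = 2 gives 1/3.
E[U | max(U, V) = 2] = (1/3) / (1/5) = 5/3.

5/3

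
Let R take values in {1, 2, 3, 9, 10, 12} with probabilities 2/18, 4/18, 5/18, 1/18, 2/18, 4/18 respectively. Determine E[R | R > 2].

P(R > 2) = 2/3.
Σ over the event: 3·5/18 + 9·1/18 + 10·1/9 + 12·2/9 = 46/9.
E[R | R > 2] = (46/9) / (2/3) = 23/3.

23/3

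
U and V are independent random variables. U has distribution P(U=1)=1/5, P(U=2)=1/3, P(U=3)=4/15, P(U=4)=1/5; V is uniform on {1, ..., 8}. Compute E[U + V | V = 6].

127/15

P(V = 6) = 1/8.
Summing (U+V)·P(x,y) over outcomes with V = 6 gives 127/120.
E[U + V | V = 6] = (127/120) / (1/8) = 127/15.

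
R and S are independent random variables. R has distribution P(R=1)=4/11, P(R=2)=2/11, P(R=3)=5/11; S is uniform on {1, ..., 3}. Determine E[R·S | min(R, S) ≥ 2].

95/14

P(min(R, S) ≥ 2) = 14/33.
Summing RS·P(x,y) over outcomes with min(R, S) ≥ 2 gives 95/33.
E[R·S | min(R, S) ≥ 2] = (95/33) / (14/33) = 95/14.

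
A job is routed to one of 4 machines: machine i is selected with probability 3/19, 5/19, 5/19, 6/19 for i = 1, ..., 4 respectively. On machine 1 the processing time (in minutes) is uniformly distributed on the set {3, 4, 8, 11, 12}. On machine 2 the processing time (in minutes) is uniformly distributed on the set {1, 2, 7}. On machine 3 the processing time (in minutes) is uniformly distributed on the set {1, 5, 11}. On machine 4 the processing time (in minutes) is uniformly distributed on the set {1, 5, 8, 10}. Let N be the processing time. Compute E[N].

519/95

E[N | machine 1] = (3+4+8+11+12)/5 = 38/5.
E[N | machine 2] = (1+2+7)/3 = 10/3.
E[N | machine 3] = (1+5+11)/3 = 17/3.
E[N | machine 4] = (1+5+8+10)/4 = 6.
E[N] = (3/19)·(38/5) + (5/19)·(10/3) + (5/19)·(17/3) + (6/19)·(6) = 519/95.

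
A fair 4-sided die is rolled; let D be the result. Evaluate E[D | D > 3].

Given D > 3, D is equally likely to be any of {4}.
E[D | D > 3] = (4) / 1 = 4.

4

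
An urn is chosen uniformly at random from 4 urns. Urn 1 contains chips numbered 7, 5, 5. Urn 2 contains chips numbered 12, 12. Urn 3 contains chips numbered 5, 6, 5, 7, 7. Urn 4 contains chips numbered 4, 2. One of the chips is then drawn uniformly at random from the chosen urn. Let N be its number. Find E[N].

20/3

E[N | urn 1] = (7+5+5)/3 = 17/3.
E[N | urn 2] = (12+12)/2 = 12.
E[N | urn 3] = (5+6+5+7+7)/5 = 6.
E[N | urn 4] = (4+2)/2 = 3.
By the law of total expectation,
E[N] = (1/4)·(17/3) + (1/4)·(12) + (1/4)·(6) + (1/4)·(3) = 20/3.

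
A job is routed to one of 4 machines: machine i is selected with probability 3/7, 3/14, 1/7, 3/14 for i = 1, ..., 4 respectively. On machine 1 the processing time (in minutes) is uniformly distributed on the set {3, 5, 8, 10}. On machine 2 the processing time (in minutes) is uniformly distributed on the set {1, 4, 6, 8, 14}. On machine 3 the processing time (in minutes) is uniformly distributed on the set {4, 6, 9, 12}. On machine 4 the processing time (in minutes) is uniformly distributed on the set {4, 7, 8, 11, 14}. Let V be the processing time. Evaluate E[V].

E[V | machine 1] = (3+5+8+10)/4 = 13/2.
E[V | machine 2] = (1+4+6+8+14)/5 = 33/5.
E[V | machine 3] = (4+6+9+12)/4 = 31/4.
E[V | machine 4] = (4+7+8+11+14)/5 = 44/5.
E[V] = (3/7)·(13/2) + (3/14)·(33/5) + (1/7)·(31/4) + (3/14)·(44/5) = 1007/140.

1007/140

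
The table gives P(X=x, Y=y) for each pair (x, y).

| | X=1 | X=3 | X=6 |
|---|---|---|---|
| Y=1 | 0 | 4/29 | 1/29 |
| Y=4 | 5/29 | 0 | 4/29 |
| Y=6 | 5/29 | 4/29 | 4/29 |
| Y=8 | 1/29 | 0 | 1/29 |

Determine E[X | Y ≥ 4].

77/24

P(Y ≥ 4) = 24/29.
Σ X·P over the event = 1·(5/29) + 1·(5/29) + 1·(1/29) + 3·(4/29) + 6·(4/29) + 6·(4/29) + 6·(1/29) = 77/29.
E[X | Y ≥ 4] = (77/29) / (24/29) = 77/24.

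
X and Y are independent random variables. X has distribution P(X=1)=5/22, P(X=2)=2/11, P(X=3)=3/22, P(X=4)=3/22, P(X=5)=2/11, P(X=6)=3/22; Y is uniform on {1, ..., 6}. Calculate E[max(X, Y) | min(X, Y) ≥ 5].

P(min(X, Y) ≥ 5) = 7/66.
Summing max(X,Y)·P(x,y) over outcomes with min(X, Y) ≥ 5 gives 20/33.
E[max(X, Y) | min(X, Y) ≥ 5] = (20/33) / (7/66) = 40/7.

40/7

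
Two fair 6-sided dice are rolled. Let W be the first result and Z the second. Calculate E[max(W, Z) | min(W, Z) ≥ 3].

P(min(W, Z) ≥ 3) = 4/9.
Summing max(W,Z)·P(x,y) over outcomes with min(W, Z) ≥ 3 gives 41/18.
E[max(W, Z) | min(W, Z) ≥ 3] = (41/18) / (4/9) = 41/8.

41/8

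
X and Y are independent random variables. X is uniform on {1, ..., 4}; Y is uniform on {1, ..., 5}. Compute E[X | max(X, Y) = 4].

22/7

Outcomes with max(X, Y) = 4: (1,4), (2,4), (3,4), (4,1), (4,2), (4,3), (4,4), each with probability 1/20.
E[X | max(X, Y) = 4] = (1 + 2 + 3 + 4 + 4 + 4 + 4) / 7 = 22/7.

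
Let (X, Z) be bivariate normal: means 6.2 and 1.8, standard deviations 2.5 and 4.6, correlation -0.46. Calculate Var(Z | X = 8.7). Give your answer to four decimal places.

16.6825

The conditional variance in a bivariate normal is σ_Z²(1 − ρ²), independent of x.
Var(Z | X=8.7) = (4.6)²·(1 − (-0.46)²) = 21.16·0.7884 = 16.6825.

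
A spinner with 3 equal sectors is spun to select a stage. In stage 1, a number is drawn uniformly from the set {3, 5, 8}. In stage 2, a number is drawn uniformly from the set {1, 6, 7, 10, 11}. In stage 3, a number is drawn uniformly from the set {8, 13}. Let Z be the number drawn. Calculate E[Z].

137/18

E[Z | stage 1] = (3+5+8)/3 = 16/3.
E[Z | stage 2] = (1+6+7+10+11)/5 = 7.
E[Z | stage 3] = (8+13)/2 = 21/2.
E[Z] = (1/3)·(16/3) + (1/3)·(7) + (1/3)·(21/2) = 137/18.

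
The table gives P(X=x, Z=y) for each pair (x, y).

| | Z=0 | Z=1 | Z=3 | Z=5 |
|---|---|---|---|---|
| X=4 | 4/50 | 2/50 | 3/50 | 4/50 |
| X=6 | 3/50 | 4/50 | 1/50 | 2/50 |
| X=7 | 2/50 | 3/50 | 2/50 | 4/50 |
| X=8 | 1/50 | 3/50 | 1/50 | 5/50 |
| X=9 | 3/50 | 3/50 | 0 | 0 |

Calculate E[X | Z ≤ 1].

P(Z ≤ 1) = 14/25.
Summing X·P(X=x,Z=y) over the conditioning event gives 187/50.
E[X | Z ≤ 1] = (187/50) / (14/25) = 187/28.

187/28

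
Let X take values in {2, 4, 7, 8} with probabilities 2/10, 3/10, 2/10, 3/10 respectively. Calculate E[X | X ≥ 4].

P(X ≥ 4) = 4/5.
Σ over the event: 4·3/10 + 7·1/5 + 8·3/10 = 5.
E[X | X ≥ 4] = (5) / (4/5) = 25/4.

25/4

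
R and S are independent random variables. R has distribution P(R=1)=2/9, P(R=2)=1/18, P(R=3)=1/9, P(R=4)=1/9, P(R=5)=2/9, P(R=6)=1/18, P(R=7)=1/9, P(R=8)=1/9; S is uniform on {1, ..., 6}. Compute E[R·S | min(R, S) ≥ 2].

P(min(R, S) ≥ 2) = 35/54.
Summing RS·P(x,y) over outcomes with min(R, S) ≥ 2 gives 40/3.
E[R·S | min(R, S) ≥ 2] = (40/3) / (35/54) = 144/7.

144/7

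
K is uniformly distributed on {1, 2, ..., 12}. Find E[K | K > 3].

Given K > 3, K is equally likely to be any of {4, 5, 6, 7, 8, 9, 10, 11, 12}.
E[K | K > 3] = (4 + 5 + 6 + 7 + 8 + 9 + 10 + 11 + 12) / 9 = 8.

8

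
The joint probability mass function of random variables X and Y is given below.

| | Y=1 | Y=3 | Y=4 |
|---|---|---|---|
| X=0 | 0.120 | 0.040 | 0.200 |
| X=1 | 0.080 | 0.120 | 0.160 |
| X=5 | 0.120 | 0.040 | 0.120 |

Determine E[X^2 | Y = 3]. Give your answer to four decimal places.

5.6000

P(Y = 3) = 0.200.
Σ X^2·P over the event = 0·(0.040) + 1·(0.120) + 25·(0.040) = 1.120.
E[X^2 | Y = 3] = (1.120) / (0.200) = 5.6000.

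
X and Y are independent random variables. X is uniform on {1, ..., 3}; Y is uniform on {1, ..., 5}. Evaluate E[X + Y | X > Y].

Outcomes with X > Y: (2,1), (3,1), (3,2), each with probability 1/15.
E[X + Y | X > Y] = (3 + 4 + 5) / 3 = 4.

4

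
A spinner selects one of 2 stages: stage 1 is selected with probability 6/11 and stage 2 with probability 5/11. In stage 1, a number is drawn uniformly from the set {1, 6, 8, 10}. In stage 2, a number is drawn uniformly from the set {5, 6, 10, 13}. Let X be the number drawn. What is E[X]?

E[X | stage 1] = (1+6+8+10)/4 = 25/4.
E[X | stage 2] = (5+6+10+13)/4 = 17/2.
E[X] = (6/11)·(25/4) + (5/11)·(17/2) = 80/11.

80/11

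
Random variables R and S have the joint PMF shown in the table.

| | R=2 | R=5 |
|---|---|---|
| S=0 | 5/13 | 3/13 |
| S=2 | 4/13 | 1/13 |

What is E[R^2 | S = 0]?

P(S = 0) = 8/13.
Σ R^2·P over the event = 4·(5/13) + 25·(3/13) = 95/13.
E[R^2 | S = 0] = (95/13) / (8/13) = 95/8.

95/8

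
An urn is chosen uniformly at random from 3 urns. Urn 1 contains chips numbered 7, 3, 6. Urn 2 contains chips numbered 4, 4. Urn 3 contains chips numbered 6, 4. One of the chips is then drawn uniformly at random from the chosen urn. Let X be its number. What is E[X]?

43/9

E[X | urn 1] = (7+3+6)/3 = 16/3.
E[X | urn 2] = (4+4)/2 = 4.
E[X | urn 3] = (6+4)/2 = 5.
E[X] = (1/3)·(16/3) + (1/3)·(4) + (1/3)·(5) = 43/9.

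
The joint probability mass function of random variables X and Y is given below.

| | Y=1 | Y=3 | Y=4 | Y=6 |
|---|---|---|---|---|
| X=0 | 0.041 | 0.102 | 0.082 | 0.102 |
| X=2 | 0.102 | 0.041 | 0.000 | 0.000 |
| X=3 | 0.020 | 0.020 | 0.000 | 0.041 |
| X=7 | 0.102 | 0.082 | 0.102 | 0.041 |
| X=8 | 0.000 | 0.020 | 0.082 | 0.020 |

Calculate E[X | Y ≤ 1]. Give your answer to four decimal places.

3.6906

P(Y ≤ 1) = 0.265.
Σ X·P over the event = 0·(0.041) + 2·(0.102) + 3·(0.020) + 7·(0.102) = 0.978.
E[X | Y ≤ 1] = (0.978) / (0.265) = 3.6906.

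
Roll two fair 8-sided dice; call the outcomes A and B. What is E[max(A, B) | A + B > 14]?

8

Outcomes with A + B > 14: (7,8), (8,7), (8,8), each with probability 1/64.
E[max(A, B) | A + B > 14] = (8 + 8 + 8) / 3 = 8.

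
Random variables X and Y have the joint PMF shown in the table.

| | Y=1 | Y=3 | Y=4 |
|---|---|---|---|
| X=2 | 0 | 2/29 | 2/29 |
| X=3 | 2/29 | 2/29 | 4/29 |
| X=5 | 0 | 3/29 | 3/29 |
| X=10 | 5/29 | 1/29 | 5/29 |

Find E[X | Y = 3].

35/8

P(Y = 3) = 8/29.
Σ X·P over the event = 2·(2/29) + 3·(2/29) + 5·(3/29) + 10·(1/29) = 35/29.
E[X | Y = 3] = (35/29) / (8/29) = 35/8.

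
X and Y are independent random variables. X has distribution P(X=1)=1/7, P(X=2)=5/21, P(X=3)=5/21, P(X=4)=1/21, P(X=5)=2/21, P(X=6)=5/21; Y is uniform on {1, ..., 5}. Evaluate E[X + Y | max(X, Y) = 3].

112/23

P(max(X, Y) = 3) = 23/105.
Summing (X+Y)·P(x,y) over outcomes with max(X, Y) = 3 gives 16/15.
E[X + Y | max(X, Y) = 3] = (16/15) / (23/105) = 112/23.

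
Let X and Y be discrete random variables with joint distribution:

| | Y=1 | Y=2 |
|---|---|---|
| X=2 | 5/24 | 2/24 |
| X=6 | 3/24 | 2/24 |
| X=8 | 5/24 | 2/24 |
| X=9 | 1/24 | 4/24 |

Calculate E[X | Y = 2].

P(Y = 2) = 5/12.
Σ X·P over the event = 2·(2/24) + 6·(2/24) + 8·(2/24) + 9·(4/24) = 17/6.
E[X | Y = 2] = (17/6) / (5/12) = 34/5.

34/5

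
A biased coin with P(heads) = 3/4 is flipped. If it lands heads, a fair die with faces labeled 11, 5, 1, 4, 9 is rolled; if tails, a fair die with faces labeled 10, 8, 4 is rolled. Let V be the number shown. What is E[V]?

19/3

E[V | heads] = (11+5+1+4+9)/5 = 6.
E[V | tails] = (10+8+4)/3 = 22/3.
By the law of total expectation,
E[V] = (3/4)·(6) + (1/4)·(22/3) = 19/3.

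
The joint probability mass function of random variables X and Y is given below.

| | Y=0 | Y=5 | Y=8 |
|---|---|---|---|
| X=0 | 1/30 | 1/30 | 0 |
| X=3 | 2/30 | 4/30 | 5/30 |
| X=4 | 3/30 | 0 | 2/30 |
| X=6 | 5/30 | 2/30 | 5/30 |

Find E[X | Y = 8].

53/12

P(Y = 8) = 2/5.
Σ X·P over the event = 3·(5/30) + 4·(2/30) + 6·(5/30) = 53/30.
E[X | Y = 8] = (53/30) / (2/5) = 53/12.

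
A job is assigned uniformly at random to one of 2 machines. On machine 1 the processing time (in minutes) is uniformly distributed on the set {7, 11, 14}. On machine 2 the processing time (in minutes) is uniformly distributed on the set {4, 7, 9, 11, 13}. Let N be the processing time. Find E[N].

146/15

E[N | machine 1] = (7+11+14)/3 = 32/3.
E[N | machine 2] = (4+7+9+11+13)/5 = 44/5.
E[N] = (1/2)·(32/3) + (1/2)·(44/5) = 146/15.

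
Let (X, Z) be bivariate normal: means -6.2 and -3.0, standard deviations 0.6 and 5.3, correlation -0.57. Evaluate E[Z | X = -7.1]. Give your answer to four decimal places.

1.5315

The regression of Z on X has slope ρ·σ_Z/σ_X and passes through (μ_X, μ_Z).
E[Z | X=-7.1] = -3.0 + (-0.57)·(5.3/0.6)·(-7.1 − (-6.2)) = -3.0 + (-5.035)·(-0.9) = 1.5315.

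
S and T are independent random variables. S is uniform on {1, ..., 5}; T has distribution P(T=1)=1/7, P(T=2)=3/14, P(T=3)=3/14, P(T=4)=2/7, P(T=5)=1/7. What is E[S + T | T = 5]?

P(T = 5) = 1/7.
Summing (S+T)·P(x,y) over outcomes with T = 5 gives 8/7.
E[S + T | T = 5] = (8/7) / (1/7) = 8.

8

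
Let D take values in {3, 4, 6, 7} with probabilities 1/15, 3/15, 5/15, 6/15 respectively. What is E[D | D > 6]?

7

P(D > 6) = 2/5.
Σ over the event: 7·2/5 = 14/5.
E[D | D > 6] = (14/5) / (2/5) = 7.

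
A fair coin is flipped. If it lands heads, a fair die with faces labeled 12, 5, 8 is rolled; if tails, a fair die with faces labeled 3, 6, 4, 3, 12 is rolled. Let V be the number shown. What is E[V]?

E[V | heads] = (12+5+8)/3 = 25/3.
E[V | tails] = (3+6+4+3+12)/5 = 28/5.
E[V] = (1/2)·(25/3) + (1/2)·(28/5) = 209/30.

209/30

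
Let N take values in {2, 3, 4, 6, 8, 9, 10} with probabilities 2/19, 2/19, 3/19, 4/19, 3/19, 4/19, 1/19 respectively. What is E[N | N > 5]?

47/6

P(N > 5) = 12/19.
Σ over the event: 6·4/19 + 8·3/19 + 9·4/19 + 10·1/19 = 94/19.
E[N | N > 5] = (94/19) / (12/19) = 47/6.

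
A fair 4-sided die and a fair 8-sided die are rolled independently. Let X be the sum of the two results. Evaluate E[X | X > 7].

66/7

P(X > 7) = 7/16.
Σ over the event: 8·1/8 + 9·1/8 + 10·3/32 + 11·1/16 + 12·1/32 = 33/8.
E[X | X > 7] = (33/8) / (7/16) = 66/7.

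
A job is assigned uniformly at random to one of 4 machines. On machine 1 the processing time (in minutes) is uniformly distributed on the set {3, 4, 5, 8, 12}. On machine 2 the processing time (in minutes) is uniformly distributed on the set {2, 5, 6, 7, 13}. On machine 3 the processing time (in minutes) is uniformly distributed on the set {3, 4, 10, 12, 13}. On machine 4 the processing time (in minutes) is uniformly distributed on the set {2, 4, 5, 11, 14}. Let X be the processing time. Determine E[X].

143/20

E[X | machine 1] = (3+4+5+8+12)/5 = 32/5.
E[X | machine 2] = (2+5+6+7+13)/5 = 33/5.
E[X | machine 3] = (3+4+10+12+13)/5 = 42/5.
E[X | machine 4] = (2+4+5+11+14)/5 = 36/5.
By the law of total expectation,
E[X] = (1/4)·(32/5) + (1/4)·(33/5) + (1/4)·(42/5) + (1/4)·(36/5) = 143/20.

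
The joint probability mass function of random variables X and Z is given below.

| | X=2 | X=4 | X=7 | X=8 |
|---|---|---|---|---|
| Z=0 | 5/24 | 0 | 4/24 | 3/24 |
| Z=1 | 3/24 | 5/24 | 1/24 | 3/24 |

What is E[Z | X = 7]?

P(X = 7) = 5/24.
Σ Z·P over the event = 0·(4/24) + 1·(1/24) = 1/24.
E[Z | X = 7] = (1/24) / (5/24) = 1/5.

1/5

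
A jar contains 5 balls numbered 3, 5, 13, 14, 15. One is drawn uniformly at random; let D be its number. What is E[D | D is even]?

P(D is even) = 1/5.
Σ over the event: 14·1/5 = 14/5.
E[D | D is even] = (14/5) / (1/5) = 14.

14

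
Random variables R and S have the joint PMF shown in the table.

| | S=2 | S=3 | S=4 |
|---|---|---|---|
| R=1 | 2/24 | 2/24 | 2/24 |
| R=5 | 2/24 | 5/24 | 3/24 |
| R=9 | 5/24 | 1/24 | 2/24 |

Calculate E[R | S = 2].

19/3

P(S = 2) = 3/8.
Σ R·P over the event = 1·(2/24) + 5·(2/24) + 9·(5/24) = 19/8.
E[R | S = 2] = (19/8) / (3/8) = 19/3.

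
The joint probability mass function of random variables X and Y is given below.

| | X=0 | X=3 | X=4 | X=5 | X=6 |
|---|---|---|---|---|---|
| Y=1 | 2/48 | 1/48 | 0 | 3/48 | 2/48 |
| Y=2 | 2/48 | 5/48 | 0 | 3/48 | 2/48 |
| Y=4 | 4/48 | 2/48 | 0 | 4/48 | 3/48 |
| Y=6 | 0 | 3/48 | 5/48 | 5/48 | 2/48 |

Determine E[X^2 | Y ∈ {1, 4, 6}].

343/18

P(Y ∈ {1, 4, 6}) = 3/4.
Summing X^2·P(X=x,Y=y) over the conditioning event gives 343/24.
E[X^2 | Y ∈ {1, 4, 6}] = (343/24) / (3/4) = 343/18.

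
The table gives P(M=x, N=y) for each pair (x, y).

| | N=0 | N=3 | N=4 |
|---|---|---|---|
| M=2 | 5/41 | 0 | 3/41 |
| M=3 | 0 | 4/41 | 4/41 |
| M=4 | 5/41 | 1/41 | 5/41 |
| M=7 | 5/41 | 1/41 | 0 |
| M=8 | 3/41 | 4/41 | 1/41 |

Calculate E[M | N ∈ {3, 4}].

101/23

P(N ∈ {3, 4}) = 23/41.
Σ M·P over the event = 2·(3/41) + 3·(4/41) + 3·(4/41) + 4·(1/41) + 4·(5/41) + 7·(1/41) + 8·(4/41) + 8·(1/41) = 101/41.
E[M | N ∈ {3, 4}] = (101/41) / (23/41) = 101/23.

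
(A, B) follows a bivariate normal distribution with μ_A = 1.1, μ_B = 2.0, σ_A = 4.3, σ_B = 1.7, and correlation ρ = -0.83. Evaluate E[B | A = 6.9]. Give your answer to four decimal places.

0.0968

The regression of B on A has slope ρ·σ_B/σ_A and passes through (μ_A, μ_B).
E[B | A=6.9] = 2.0 + (-0.83)·(1.7/4.3)·(6.9 − (1.1)) = 2.0 + (-0.32814)·(5.8) = 0.0968.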